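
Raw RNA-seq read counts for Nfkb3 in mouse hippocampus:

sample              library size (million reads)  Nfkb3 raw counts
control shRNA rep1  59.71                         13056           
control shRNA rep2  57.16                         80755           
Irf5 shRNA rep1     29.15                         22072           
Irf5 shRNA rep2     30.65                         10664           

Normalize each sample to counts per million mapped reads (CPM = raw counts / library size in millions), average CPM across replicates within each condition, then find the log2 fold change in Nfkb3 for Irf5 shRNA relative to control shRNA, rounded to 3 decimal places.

CPM(control shRNA rep1) = 13056 / 59.71 = 218.6568
CPM(control shRNA rep2) = 80755 / 57.16 = 1412.7887
CPM(Irf5 shRNA rep1) = 22072 / 29.15 = 757.1870
CPM(Irf5 shRNA rep2) = 10664 / 30.65 = 347.9282
mean CPM(control shRNA) = 815.7228; mean CPM(Irf5 shRNA) = 552.5576
Fold change = 552.5576 / 815.7228 = 0.67738
log2(0.67738) = -0.5620

-0.562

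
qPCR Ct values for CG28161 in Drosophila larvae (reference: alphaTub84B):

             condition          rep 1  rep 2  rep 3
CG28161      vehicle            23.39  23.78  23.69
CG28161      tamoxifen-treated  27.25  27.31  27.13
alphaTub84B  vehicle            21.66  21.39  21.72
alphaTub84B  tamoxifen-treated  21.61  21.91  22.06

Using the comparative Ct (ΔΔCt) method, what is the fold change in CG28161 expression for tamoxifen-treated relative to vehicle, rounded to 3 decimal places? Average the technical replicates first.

0.099

Mean Ct: CG28161 vehicle 23.620; CG28161 tamoxifen-treated 27.230; alphaTub84B vehicle 21.590; alphaTub84B tamoxifen-treated 21.860
ΔCt(vehicle) = 23.620 − 21.590 = 2.030
ΔCt(tamoxifen-treated) = 27.230 − 21.860 = 5.370
ΔΔCt = 5.370 − 2.030 = 3.340
Fold change = 2^(−3.340) = 0.0988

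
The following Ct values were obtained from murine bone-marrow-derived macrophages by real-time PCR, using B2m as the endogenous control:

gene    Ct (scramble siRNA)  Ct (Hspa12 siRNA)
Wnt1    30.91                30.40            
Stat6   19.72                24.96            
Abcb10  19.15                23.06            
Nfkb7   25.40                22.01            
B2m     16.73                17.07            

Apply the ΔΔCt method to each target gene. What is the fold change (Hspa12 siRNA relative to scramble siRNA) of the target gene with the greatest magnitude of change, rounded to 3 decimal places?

Wnt1: ΔΔCt = (30.40−17.07) − (30.91−16.73) = 13.33 − 14.18 = -0.85; fold change = 2^0.85 = 1.803
Stat6: ΔΔCt = (24.96−17.07) − (19.72−16.73) = 7.89 − 2.99 = 4.90; fold change = 2^-4.90 = 0.033
Abcb10: ΔΔCt = (23.06−17.07) − (19.15−16.73) = 5.99 − 2.42 = 3.57; fold change = 2^-3.57 = 0.084
Nfkb7: ΔΔCt = (22.01−17.07) − (25.40−16.73) = 4.94 − 8.67 = -3.73; fold change = 2^3.73 = 13.269
Stat6 has the largest |ΔΔCt| = 4.90.

0.033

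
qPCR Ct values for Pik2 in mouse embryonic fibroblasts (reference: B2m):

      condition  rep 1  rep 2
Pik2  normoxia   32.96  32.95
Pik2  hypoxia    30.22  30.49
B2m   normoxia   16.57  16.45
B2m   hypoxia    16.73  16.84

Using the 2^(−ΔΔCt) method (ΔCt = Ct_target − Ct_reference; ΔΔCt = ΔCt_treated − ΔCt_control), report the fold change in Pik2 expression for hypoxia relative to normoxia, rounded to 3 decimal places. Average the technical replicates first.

7.336

Mean Ct: Pik2 normoxia 32.955; Pik2 hypoxia 30.355; B2m normoxia 16.510; B2m hypoxia 16.785
ΔCt(normoxia) = 32.955 − 16.510 = 16.445
ΔCt(hypoxia) = 30.355 − 16.785 = 13.570
ΔΔCt = 13.570 − 16.445 = -2.875
Fold change = 2^(−(-2.875)) = 2^2.875 = 7.3360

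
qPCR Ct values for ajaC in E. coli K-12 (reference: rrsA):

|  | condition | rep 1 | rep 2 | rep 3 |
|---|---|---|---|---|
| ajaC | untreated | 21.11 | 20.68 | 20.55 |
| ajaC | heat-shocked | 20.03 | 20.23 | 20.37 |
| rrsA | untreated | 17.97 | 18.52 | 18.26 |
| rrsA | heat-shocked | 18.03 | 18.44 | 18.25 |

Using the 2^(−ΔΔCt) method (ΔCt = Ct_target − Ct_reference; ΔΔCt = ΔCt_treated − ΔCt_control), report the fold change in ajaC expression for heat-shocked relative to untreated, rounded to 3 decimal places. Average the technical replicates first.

1.474

Mean Ct: ajaC untreated 20.780; ajaC heat-shocked 20.210; rrsA untreated 18.250; rrsA heat-shocked 18.240
ΔCt(untreated) = 20.780 − 18.250 = 2.530
ΔCt(heat-shocked) = 20.210 − 18.240 = 1.970
ΔΔCt = 1.970 − 2.530 = -0.560
Fold change = 2^(−(-0.560)) = 2^0.560 = 1.4743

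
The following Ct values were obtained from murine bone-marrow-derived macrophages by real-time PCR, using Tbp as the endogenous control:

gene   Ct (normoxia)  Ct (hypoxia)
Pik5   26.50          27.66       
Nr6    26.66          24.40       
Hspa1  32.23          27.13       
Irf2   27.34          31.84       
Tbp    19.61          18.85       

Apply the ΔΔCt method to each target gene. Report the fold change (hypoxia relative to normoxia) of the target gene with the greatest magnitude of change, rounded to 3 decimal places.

Pik5: ΔΔCt = (27.66−18.85) − (26.50−19.61) = 8.81 − 6.89 = 1.92; fold change = 2^-1.92 = 0.264
Nr6: ΔΔCt = (24.40−18.85) − (26.66−19.61) = 5.55 − 7.05 = -1.50; fold change = 2^1.50 = 2.828
Hspa1: ΔΔCt = (27.13−18.85) − (32.23−19.61) = 8.28 − 12.62 = -4.34; fold change = 2^4.34 = 20.252
Irf2: ΔΔCt = (31.84−18.85) − (27.34−19.61) = 12.99 − 7.73 = 5.26; fold change = 2^-5.26 = 0.026
Irf2 has the largest |ΔΔCt| = 5.26.

0.026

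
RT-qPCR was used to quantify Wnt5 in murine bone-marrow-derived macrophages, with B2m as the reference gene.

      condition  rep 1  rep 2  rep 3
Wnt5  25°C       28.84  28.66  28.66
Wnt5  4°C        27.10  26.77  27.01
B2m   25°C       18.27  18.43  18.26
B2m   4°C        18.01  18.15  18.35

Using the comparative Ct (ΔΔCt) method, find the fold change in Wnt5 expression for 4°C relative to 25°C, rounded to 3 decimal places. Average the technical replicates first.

3.053

Mean Ct: Wnt5 25°C 28.720; Wnt5 4°C 26.960; B2m 25°C 18.320; B2m 4°C 18.170
ΔCt(25°C) = 28.720 − 18.320 = 10.400
ΔCt(4°C) = 26.960 − 18.170 = 8.790
ΔΔCt = 8.790 − 10.400 = -1.610
Fold change = 2^(−(-1.610)) = 2^1.610 = 3.0525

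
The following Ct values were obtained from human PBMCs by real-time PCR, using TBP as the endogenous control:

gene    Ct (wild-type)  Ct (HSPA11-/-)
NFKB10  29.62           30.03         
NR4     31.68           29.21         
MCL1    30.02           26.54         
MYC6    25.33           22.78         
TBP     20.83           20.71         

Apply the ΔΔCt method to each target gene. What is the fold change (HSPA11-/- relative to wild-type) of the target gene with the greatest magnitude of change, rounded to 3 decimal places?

10.267

NFKB10: ΔΔCt = (30.03−20.71) − (29.62−20.83) = 9.32 − 8.79 = 0.53; fold change = 2^-0.53 = 0.693
NR4: ΔΔCt = (29.21−20.71) − (31.68−20.83) = 8.50 − 10.85 = -2.35; fold change = 2^2.35 = 5.098
MCL1: ΔΔCt = (26.54−20.71) − (30.02−20.83) = 5.83 − 9.19 = -3.36; fold change = 2^3.36 = 10.267
MYC6: ΔΔCt = (22.78−20.71) − (25.33−20.83) = 2.07 − 4.50 = -2.43; fold change = 2^2.43 = 5.389
MCL1 has the largest |ΔΔCt| = 3.36.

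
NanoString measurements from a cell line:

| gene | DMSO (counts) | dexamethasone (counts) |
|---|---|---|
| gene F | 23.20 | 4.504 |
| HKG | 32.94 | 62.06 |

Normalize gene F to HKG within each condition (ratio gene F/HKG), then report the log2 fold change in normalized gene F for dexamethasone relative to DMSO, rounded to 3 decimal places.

gene F/HKG (DMSO) = 23.20 / 32.94 = 0.70431
gene F/HKG (dexamethasone) = 4.504 / 62.06 = 0.072575
Fold change = 0.072575 / 0.70431 = 0.1030
log2(0.1030) = -3.2787

-3.279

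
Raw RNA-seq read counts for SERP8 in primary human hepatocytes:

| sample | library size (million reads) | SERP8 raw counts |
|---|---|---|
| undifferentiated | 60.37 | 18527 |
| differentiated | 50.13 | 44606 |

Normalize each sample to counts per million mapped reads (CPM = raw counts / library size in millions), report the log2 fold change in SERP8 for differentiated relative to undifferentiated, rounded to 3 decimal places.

CPM(undifferentiated) = 18527 / 60.37 = 306.8908
CPM(differentiated) = 44606 / 50.13 = 889.8065
Fold change = 889.8065 / 306.8908 = 2.89942
log2(2.89942) = 1.5358

1.536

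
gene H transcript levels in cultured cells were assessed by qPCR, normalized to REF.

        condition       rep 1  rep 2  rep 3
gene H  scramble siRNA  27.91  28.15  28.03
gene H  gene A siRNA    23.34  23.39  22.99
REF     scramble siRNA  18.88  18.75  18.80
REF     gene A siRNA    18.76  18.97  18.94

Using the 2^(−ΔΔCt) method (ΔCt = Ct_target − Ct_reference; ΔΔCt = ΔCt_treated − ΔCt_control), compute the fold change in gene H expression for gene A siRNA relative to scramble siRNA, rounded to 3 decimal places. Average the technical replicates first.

29.243

Mean Ct: gene H scramble siRNA 28.030; gene H gene A siRNA 23.240; REF scramble siRNA 18.810; REF gene A siRNA 18.890
ΔCt(scramble siRNA) = 28.030 − 18.810 = 9.220
ΔCt(gene A siRNA) = 23.240 − 18.890 = 4.350
ΔΔCt = 4.350 − 9.220 = -4.870
Fold change = 2^(−(-4.870)) = 2^4.870 = 29.2426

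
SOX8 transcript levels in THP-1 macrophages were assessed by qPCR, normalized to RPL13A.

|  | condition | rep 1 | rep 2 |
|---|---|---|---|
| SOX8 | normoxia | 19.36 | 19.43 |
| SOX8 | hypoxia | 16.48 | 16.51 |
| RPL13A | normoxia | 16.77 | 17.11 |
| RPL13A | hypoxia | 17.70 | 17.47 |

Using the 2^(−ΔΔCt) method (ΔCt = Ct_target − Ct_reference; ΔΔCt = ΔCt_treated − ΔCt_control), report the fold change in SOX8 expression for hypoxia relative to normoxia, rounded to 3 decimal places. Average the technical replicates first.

Mean Ct: SOX8 normoxia 19.395; SOX8 hypoxia 16.495; RPL13A normoxia 16.940; RPL13A hypoxia 17.585
ΔCt(normoxia) = 19.395 − 16.940 = 2.455
ΔCt(hypoxia) = 16.495 − 17.585 = -1.090
ΔΔCt = -1.090 − 2.455 = -3.545
Fold change = 2^(−(-3.545)) = 2^3.545 = 11.6722

11.672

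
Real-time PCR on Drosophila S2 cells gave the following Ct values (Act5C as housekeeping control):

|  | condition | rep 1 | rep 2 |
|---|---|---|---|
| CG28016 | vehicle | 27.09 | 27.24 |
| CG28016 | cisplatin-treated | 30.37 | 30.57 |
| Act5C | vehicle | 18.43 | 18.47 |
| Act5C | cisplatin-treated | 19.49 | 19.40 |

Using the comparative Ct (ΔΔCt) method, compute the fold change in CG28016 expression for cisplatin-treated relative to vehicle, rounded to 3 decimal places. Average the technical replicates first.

Mean Ct: CG28016 vehicle 27.165; CG28016 cisplatin-treated 30.470; Act5C vehicle 18.450; Act5C cisplatin-treated 19.445
ΔCt(vehicle) = 27.165 − 18.450 = 8.715
ΔCt(cisplatin-treated) = 30.470 − 19.445 = 11.025
ΔΔCt = 11.025 − 8.715 = 2.310
Fold change = 2^(−2.310) = 0.2017

0.202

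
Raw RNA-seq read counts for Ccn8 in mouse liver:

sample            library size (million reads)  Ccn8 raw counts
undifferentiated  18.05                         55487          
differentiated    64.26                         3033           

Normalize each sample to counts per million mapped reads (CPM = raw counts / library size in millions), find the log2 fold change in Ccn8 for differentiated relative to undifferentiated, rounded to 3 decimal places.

-6.025

CPM(undifferentiated) = 55487 / 18.05 = 3074.0720
CPM(differentiated) = 3033 / 64.26 = 47.1989
Fold change = 47.1989 / 3074.0720 = 0.01535
log2(0.01535) = -6.0253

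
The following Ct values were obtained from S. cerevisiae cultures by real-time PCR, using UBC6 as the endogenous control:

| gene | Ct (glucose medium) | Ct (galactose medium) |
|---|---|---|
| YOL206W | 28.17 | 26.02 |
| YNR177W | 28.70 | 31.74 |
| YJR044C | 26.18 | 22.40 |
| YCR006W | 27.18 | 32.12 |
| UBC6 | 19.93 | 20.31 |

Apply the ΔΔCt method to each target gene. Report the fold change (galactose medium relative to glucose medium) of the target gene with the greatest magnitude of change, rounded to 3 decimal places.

0.042

YOL206W: ΔΔCt = (26.02−20.31) − (28.17−19.93) = 5.71 − 8.24 = -2.53; fold change = 2^2.53 = 5.776
YNR177W: ΔΔCt = (31.74−20.31) − (28.70−19.93) = 11.43 − 8.77 = 2.66; fold change = 2^-2.66 = 0.158
YJR044C: ΔΔCt = (22.40−20.31) − (26.18−19.93) = 2.09 − 6.25 = -4.16; fold change = 2^4.16 = 17.877
YCR006W: ΔΔCt = (32.12−20.31) − (27.18−19.93) = 11.81 − 7.25 = 4.56; fold change = 2^-4.56 = 0.042
YCR006W has the largest |ΔΔCt| = 4.56.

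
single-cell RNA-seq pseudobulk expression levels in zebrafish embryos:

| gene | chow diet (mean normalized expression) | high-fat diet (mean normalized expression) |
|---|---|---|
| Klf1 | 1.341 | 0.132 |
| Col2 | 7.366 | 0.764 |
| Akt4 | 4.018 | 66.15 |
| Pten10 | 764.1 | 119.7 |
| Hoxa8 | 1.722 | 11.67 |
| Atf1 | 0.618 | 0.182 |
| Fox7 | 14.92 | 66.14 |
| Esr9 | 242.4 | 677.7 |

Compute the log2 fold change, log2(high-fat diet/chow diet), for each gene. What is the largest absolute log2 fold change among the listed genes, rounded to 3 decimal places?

4.041

log2(0.132/1.341) = -3.345  (Klf1)
log2(0.764/7.366) = -3.269  (Col2)
log2(66.15/4.018) = 4.041  (Akt4)
log2(119.7/764.1) = -2.674  (Pten10)
log2(11.67/1.722) = 2.761  (Hoxa8)
log2(0.182/0.618) = -1.764  (Atf1)
log2(66.14/14.92) = 2.148  (Fox7)
log2(677.7/242.4) = 1.483  (Esr9)
The largest magnitude belongs to Akt4.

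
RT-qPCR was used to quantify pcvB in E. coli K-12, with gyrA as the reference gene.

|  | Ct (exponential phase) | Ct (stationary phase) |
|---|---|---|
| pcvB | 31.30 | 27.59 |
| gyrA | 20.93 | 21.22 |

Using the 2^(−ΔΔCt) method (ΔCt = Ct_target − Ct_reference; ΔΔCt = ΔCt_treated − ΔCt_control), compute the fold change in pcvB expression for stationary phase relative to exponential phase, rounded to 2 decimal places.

16.00

ΔCt(exponential phase) = 31.300 − 20.930 = 10.370
ΔCt(stationary phase) = 27.590 − 21.220 = 6.370
ΔΔCt = 6.370 − 10.370 = -4.000
Fold change = 2^(−(-4.000)) = 2^4.000 = 16.000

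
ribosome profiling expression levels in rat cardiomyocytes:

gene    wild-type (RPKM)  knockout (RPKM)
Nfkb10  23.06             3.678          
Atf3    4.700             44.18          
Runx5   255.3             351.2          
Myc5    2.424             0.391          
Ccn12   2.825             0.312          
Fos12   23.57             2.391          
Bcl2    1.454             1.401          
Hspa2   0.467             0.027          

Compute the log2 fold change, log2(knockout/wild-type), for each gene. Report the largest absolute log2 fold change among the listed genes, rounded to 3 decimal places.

4.112

log2(3.678/23.06) = -2.648  (Nfkb10)
log2(44.18/4.700) = 3.233  (Atf3)
log2(351.2/255.3) = 0.460  (Runx5)
log2(0.391/2.424) = -2.632  (Myc5)
log2(0.312/2.825) = -3.179  (Ccn12)
log2(2.391/23.57) = -3.301  (Fos12)
log2(1.401/1.454) = -0.054  (Bcl2)
log2(0.027/0.467) = -4.112  (Hspa2)
The largest magnitude belongs to Hspa2.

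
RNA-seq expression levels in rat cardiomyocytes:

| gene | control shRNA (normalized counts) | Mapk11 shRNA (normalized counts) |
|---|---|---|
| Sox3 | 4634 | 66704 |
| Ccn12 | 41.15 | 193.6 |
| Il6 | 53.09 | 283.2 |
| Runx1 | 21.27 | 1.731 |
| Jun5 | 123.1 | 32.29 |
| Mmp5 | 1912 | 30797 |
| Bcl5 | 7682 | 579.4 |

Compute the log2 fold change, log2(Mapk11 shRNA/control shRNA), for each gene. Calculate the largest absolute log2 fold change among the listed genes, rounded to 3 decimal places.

4.010

log2(66704/4634) = 3.847  (Sox3)
log2(193.6/41.15) = 2.234  (Ccn12)
log2(283.2/53.09) = 2.415  (Il6)
log2(1.731/21.27) = -3.619  (Runx1)
log2(32.29/123.1) = -1.931  (Jun5)
log2(30797/1912) = 4.010  (Mmp5)
log2(579.4/7682) = -3.729  (Bcl5)
The largest magnitude belongs to Mmp5.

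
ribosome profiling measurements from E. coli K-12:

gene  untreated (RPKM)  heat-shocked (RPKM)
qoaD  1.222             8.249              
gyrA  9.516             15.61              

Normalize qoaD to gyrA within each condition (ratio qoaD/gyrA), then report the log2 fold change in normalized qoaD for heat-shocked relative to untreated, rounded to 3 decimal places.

2.041

qoaD/gyrA (untreated) = 1.222 / 9.516 = 0.12842
qoaD/gyrA (heat-shocked) = 8.249 / 15.61 = 0.52844
Fold change = 0.52844 / 0.12842 = 4.1151
log2(4.1151) = 2.0409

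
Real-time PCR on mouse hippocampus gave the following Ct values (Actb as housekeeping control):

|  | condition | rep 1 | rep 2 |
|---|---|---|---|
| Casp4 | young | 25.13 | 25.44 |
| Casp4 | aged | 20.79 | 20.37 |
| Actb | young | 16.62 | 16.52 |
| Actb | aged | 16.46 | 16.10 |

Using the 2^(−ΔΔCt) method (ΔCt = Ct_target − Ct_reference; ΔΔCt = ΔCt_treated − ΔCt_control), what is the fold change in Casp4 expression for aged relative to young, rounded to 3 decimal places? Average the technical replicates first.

21.333

Mean Ct: Casp4 young 25.285; Casp4 aged 20.580; Actb young 16.570; Actb aged 16.280
ΔCt(young) = 25.285 − 16.570 = 8.715
ΔCt(aged) = 20.580 − 16.280 = 4.300
ΔΔCt = 4.300 − 8.715 = -4.415
Fold change = 2^(−(-4.415)) = 2^4.415 = 21.3328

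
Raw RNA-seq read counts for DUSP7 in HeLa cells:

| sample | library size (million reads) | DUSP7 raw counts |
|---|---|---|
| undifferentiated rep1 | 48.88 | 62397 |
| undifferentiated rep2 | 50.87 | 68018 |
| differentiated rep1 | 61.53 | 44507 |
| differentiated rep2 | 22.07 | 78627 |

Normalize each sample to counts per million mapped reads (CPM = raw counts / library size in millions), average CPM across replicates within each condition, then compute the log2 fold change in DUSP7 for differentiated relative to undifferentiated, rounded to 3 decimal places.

0.714

CPM(undifferentiated rep1) = 62397 / 48.88 = 1276.5344
CPM(undifferentiated rep2) = 68018 / 50.87 = 1337.0946
CPM(differentiated rep1) = 44507 / 61.53 = 723.3382
CPM(differentiated rep2) = 78627 / 22.07 = 3562.6189
mean CPM(undifferentiated) = 1306.8145; mean CPM(differentiated) = 2142.9786
Fold change = 2142.9786 / 1306.8145 = 1.63985
log2(1.63985) = 0.7136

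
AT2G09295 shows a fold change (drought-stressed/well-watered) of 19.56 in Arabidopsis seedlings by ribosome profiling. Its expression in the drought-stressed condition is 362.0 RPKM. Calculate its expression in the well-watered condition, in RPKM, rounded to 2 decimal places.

18.51

well-watered expression = 362.0 / 19.56 = 18.51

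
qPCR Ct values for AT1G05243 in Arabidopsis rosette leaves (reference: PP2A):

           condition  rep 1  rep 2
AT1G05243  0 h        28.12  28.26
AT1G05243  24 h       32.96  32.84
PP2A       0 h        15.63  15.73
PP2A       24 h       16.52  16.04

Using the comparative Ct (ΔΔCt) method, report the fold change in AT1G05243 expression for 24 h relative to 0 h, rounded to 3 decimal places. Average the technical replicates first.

Mean Ct: AT1G05243 0 h 28.190; AT1G05243 24 h 32.900; PP2A 0 h 15.680; PP2A 24 h 16.280
ΔCt(0 h) = 28.190 − 15.680 = 12.510
ΔCt(24 h) = 32.900 − 16.280 = 16.620
ΔΔCt = 16.620 − 12.510 = 4.110
Fold change = 2^(−4.110) = 0.0579

0.058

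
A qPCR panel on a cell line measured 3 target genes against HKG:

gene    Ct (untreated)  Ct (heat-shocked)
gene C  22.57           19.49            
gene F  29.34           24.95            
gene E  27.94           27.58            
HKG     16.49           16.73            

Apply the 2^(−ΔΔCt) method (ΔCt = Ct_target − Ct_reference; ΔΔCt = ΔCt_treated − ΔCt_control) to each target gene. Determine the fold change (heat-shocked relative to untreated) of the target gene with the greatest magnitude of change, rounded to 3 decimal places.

24.761

gene C: ΔΔCt = (19.49−16.73) − (22.57−16.49) = 2.76 − 6.08 = -3.32; fold change = 2^3.32 = 9.987
gene F: ΔΔCt = (24.95−16.73) − (29.34−16.49) = 8.22 − 12.85 = -4.63; fold change = 2^4.63 = 24.761
gene E: ΔΔCt = (27.58−16.73) − (27.94−16.49) = 10.85 − 11.45 = -0.60; fold change = 2^0.60 = 1.516
gene F has the largest |ΔΔCt| = 4.63.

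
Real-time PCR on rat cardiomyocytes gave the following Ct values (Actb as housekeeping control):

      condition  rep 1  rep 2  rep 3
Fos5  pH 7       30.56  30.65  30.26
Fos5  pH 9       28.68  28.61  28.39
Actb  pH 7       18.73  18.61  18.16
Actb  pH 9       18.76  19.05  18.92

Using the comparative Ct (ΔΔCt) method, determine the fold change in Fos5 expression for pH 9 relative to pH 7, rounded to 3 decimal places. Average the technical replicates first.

Mean Ct: Fos5 pH 7 30.490; Fos5 pH 9 28.560; Actb pH 7 18.500; Actb pH 9 18.910
ΔCt(pH 7) = 30.490 − 18.500 = 11.990
ΔCt(pH 9) = 28.560 − 18.910 = 9.650
ΔΔCt = 9.650 − 11.990 = -2.340
Fold change = 2^(−(-2.340)) = 2^2.340 = 5.0630

5.063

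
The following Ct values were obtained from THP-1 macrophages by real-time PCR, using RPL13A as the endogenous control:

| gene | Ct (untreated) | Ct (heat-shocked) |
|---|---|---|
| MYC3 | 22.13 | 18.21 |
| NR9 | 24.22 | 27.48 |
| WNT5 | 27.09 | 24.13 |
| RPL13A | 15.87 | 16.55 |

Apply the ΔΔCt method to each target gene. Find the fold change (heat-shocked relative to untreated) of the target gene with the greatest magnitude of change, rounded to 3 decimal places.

24.251

MYC3: ΔΔCt = (18.21−16.55) − (22.13−15.87) = 1.66 − 6.26 = -4.60; fold change = 2^4.60 = 24.251
NR9: ΔΔCt = (27.48−16.55) − (24.22−15.87) = 10.93 − 8.35 = 2.58; fold change = 2^-2.58 = 0.167
WNT5: ΔΔCt = (24.13−16.55) − (27.09−15.87) = 7.58 − 11.22 = -3.64; fold change = 2^3.64 = 12.467
MYC3 has the largest |ΔΔCt| = 4.60.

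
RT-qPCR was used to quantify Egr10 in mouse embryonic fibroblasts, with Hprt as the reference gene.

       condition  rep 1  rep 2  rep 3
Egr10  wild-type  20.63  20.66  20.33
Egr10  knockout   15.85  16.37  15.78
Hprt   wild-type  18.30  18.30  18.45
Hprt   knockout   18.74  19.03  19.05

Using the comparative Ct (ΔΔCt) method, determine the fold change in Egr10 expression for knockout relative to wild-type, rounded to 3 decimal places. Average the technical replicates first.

Mean Ct: Egr10 wild-type 20.540; Egr10 knockout 16.000; Hprt wild-type 18.350; Hprt knockout 18.940
ΔCt(wild-type) = 20.540 − 18.350 = 2.190
ΔCt(knockout) = 16.000 − 18.940 = -2.940
ΔΔCt = -2.940 − 2.190 = -5.130
Fold change = 2^(−(-5.130)) = 2^5.130 = 35.0174

35.017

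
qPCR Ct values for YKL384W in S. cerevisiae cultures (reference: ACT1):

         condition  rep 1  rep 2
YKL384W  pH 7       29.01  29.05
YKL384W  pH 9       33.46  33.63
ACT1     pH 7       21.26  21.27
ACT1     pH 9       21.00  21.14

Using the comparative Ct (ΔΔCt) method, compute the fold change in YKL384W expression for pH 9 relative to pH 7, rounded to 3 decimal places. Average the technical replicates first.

Mean Ct: YKL384W pH 7 29.030; YKL384W pH 9 33.545; ACT1 pH 7 21.265; ACT1 pH 9 21.070
ΔCt(pH 7) = 29.030 − 21.265 = 7.765
ΔCt(pH 9) = 33.545 − 21.070 = 12.475
ΔΔCt = 12.475 − 7.765 = 4.710
Fold change = 2^(−4.710) = 0.0382

0.038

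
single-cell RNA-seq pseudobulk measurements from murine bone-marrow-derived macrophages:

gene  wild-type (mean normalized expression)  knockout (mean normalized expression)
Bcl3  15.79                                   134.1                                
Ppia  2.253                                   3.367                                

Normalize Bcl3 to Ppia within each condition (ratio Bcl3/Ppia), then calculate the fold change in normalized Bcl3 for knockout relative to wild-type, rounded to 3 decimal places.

Bcl3/Ppia (wild-type) = 15.79 / 2.253 = 7.0084
Bcl3/Ppia (knockout) = 134.1 / 3.367 = 39.828
Fold change = 39.828 / 7.0084 = 5.6828

5.683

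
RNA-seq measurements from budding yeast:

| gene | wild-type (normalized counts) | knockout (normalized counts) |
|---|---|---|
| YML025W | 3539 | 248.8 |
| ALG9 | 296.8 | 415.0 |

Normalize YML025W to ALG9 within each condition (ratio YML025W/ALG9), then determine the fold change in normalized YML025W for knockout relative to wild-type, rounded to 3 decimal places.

YML025W/ALG9 (wild-type) = 3539 / 296.8 = 11.924
YML025W/ALG9 (knockout) = 248.8 / 415.0 = 0.59952
Fold change = 0.59952 / 11.924 = 0.0503

0.050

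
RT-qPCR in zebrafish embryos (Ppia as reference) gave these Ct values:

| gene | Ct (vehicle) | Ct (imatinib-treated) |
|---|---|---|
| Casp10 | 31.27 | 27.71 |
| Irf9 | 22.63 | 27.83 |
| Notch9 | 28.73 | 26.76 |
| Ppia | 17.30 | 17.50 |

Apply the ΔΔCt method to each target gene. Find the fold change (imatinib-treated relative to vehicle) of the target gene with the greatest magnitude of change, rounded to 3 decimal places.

0.031

Casp10: ΔΔCt = (27.71−17.50) − (31.27−17.30) = 10.21 − 13.97 = -3.76; fold change = 2^3.76 = 13.548
Irf9: ΔΔCt = (27.83−17.50) − (22.63−17.30) = 10.33 − 5.33 = 5.00; fold change = 2^-5.00 = 0.031
Notch9: ΔΔCt = (26.76−17.50) − (28.73−17.30) = 9.26 − 11.43 = -2.17; fold change = 2^2.17 = 4.500
Irf9 has the largest |ΔΔCt| = 5.00.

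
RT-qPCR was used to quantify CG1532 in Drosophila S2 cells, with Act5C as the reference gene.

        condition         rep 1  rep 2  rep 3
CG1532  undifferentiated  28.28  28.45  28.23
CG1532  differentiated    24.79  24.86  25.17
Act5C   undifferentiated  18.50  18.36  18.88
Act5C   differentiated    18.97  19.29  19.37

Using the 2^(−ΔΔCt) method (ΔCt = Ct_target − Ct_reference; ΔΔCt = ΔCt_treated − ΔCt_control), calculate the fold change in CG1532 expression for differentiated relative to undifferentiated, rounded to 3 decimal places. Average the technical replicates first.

16.111

Mean Ct: CG1532 undifferentiated 28.320; CG1532 differentiated 24.940; Act5C undifferentiated 18.580; Act5C differentiated 19.210
ΔCt(undifferentiated) = 28.320 − 18.580 = 9.740
ΔCt(differentiated) = 24.940 − 19.210 = 5.730
ΔΔCt = 5.730 − 9.740 = -4.010
Fold change = 2^(−(-4.010)) = 2^4.010 = 16.1113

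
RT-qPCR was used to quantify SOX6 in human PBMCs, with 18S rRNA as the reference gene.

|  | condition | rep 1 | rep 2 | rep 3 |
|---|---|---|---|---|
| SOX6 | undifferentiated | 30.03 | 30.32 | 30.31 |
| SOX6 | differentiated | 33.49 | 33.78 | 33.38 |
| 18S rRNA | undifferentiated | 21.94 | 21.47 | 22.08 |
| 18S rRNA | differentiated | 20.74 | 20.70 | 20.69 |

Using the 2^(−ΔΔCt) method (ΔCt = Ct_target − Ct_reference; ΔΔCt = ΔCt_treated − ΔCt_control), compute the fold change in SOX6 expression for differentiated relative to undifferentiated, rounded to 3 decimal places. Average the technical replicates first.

0.046

Mean Ct: SOX6 undifferentiated 30.220; SOX6 differentiated 33.550; 18S rRNA undifferentiated 21.830; 18S rRNA differentiated 20.710
ΔCt(undifferentiated) = 30.220 − 21.830 = 8.390
ΔCt(differentiated) = 33.550 − 20.710 = 12.840
ΔΔCt = 12.840 − 8.390 = 4.450
Fold change = 2^(−4.450) = 0.0458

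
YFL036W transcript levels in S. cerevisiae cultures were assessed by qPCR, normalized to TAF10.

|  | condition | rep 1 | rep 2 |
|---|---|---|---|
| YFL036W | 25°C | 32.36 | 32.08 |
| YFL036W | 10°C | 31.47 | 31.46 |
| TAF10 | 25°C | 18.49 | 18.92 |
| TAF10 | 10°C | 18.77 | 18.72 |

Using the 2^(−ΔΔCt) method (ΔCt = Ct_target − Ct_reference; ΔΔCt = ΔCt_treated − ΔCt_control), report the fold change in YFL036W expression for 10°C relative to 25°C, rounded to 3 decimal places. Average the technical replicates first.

1.735

Mean Ct: YFL036W 25°C 32.220; YFL036W 10°C 31.465; TAF10 25°C 18.705; TAF10 10°C 18.745
ΔCt(25°C) = 32.220 − 18.705 = 13.515
ΔCt(10°C) = 31.465 − 18.745 = 12.720
ΔΔCt = 12.720 − 13.515 = -0.795
Fold change = 2^(−(-0.795)) = 2^0.795 = 1.7351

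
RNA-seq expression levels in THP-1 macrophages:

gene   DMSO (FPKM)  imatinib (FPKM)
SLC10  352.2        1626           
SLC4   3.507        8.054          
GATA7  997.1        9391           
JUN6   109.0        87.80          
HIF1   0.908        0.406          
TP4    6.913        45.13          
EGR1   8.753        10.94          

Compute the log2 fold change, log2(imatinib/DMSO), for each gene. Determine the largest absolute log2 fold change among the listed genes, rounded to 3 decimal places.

log2(1626/352.2) = 2.207  (SLC10)
log2(8.054/3.507) = 1.199  (SLC4)
log2(9391/997.1) = 3.235  (GATA7)
log2(87.80/109.0) = -0.312  (JUN6)
log2(0.406/0.908) = -1.161  (HIF1)
log2(45.13/6.913) = 2.707  (TP4)
log2(10.94/8.753) = 0.322  (EGR1)
The largest magnitude belongs to GATA7.

3.235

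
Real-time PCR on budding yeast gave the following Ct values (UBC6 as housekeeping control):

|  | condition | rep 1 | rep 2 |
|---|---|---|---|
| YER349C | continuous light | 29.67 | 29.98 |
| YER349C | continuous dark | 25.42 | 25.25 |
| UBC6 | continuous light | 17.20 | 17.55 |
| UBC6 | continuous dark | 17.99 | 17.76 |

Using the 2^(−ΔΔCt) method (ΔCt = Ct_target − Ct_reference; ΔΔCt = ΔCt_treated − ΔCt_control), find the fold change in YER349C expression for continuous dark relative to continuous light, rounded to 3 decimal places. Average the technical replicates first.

31.779

Mean Ct: YER349C continuous light 29.825; YER349C continuous dark 25.335; UBC6 continuous light 17.375; UBC6 continuous dark 17.875
ΔCt(continuous light) = 29.825 − 17.375 = 12.450
ΔCt(continuous dark) = 25.335 − 17.875 = 7.460
ΔΔCt = 7.460 − 12.450 = -4.990
Fold change = 2^(−(-4.990)) = 2^4.990 = 31.7790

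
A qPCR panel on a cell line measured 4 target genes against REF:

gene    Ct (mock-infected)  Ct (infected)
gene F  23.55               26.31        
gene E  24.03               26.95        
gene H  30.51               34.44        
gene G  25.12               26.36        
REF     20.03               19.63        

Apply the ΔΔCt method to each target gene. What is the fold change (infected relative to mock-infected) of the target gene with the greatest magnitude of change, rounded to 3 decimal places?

gene F: ΔΔCt = (26.31−19.63) − (23.55−20.03) = 6.68 − 3.52 = 3.16; fold change = 2^-3.16 = 0.112
gene E: ΔΔCt = (26.95−19.63) − (24.03−20.03) = 7.32 − 4.00 = 3.32; fold change = 2^-3.32 = 0.100
gene H: ΔΔCt = (34.44−19.63) − (30.51−20.03) = 14.81 − 10.48 = 4.33; fold change = 2^-4.33 = 0.050
gene G: ΔΔCt = (26.36−19.63) − (25.12−20.03) = 6.73 − 5.09 = 1.64; fold change = 2^-1.64 = 0.321
gene H has the largest |ΔΔCt| = 4.33.

0.050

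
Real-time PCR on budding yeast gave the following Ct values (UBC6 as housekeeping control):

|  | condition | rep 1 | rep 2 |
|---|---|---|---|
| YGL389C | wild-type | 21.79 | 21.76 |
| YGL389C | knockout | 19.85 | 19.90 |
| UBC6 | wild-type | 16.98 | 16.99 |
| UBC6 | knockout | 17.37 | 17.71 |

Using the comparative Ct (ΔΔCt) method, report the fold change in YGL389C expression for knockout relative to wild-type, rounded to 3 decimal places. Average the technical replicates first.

5.483

Mean Ct: YGL389C wild-type 21.775; YGL389C knockout 19.875; UBC6 wild-type 16.985; UBC6 knockout 17.540
ΔCt(wild-type) = 21.775 − 16.985 = 4.790
ΔCt(knockout) = 19.875 − 17.540 = 2.335
ΔΔCt = 2.335 − 4.790 = -2.455
Fold change = 2^(−(-2.455)) = 2^2.455 = 5.4831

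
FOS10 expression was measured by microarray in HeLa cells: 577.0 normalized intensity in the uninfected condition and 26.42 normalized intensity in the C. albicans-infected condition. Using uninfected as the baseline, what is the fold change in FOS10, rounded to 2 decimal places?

0.05

Fold change = 26.42 / 577.0 = 0.046
FOS10 is downregulated.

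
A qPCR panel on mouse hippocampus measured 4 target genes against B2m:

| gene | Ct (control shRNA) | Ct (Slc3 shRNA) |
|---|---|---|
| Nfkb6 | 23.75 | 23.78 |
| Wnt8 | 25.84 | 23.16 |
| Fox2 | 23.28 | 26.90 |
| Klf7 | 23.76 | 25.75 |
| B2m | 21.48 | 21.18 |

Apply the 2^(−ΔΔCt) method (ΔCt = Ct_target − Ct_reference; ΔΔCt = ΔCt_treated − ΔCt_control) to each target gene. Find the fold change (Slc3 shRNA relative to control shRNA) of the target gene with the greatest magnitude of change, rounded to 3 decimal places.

0.066

Nfkb6: ΔΔCt = (23.78−21.18) − (23.75−21.48) = 2.60 − 2.27 = 0.33; fold change = 2^-0.33 = 0.796
Wnt8: ΔΔCt = (23.16−21.18) − (25.84−21.48) = 1.98 − 4.36 = -2.38; fold change = 2^2.38 = 5.205
Fox2: ΔΔCt = (26.90−21.18) − (23.28−21.48) = 5.72 − 1.80 = 3.92; fold change = 2^-3.92 = 0.066
Klf7: ΔΔCt = (25.75−21.18) − (23.76−21.48) = 4.57 − 2.28 = 2.29; fold change = 2^-2.29 = 0.204
Fox2 has the largest |ΔΔCt| = 3.92.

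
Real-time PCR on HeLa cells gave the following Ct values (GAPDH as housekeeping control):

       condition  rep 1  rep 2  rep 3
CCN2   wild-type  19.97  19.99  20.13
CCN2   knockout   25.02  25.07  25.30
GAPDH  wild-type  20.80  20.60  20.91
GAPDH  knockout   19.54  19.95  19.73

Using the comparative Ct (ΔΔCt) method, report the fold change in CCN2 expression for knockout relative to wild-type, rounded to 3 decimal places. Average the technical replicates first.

0.014

Mean Ct: CCN2 wild-type 20.030; CCN2 knockout 25.130; GAPDH wild-type 20.770; GAPDH knockout 19.740
ΔCt(wild-type) = 20.030 − 20.770 = -0.740
ΔCt(knockout) = 25.130 − 19.740 = 5.390
ΔΔCt = 5.390 − (-0.740) = 6.130
Fold change = 2^(−6.130) = 0.0143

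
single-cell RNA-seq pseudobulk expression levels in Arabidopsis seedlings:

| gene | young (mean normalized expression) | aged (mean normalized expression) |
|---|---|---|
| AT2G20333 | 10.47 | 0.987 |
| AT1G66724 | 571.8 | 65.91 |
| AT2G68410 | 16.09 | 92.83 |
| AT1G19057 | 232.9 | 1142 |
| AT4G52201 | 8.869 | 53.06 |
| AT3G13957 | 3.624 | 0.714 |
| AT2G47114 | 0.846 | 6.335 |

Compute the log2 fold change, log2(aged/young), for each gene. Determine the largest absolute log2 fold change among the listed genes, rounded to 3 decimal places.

log2(0.987/10.47) = -3.407  (AT2G20333)
log2(65.91/571.8) = -3.117  (AT1G66724)
log2(92.83/16.09) = 2.528  (AT2G68410)
log2(1142/232.9) = 2.294  (AT1G19057)
log2(53.06/8.869) = 2.581  (AT4G52201)
log2(0.714/3.624) = -2.344  (AT3G13957)
log2(6.335/0.846) = 2.905  (AT2G47114)
The largest magnitude belongs to AT2G20333.

3.407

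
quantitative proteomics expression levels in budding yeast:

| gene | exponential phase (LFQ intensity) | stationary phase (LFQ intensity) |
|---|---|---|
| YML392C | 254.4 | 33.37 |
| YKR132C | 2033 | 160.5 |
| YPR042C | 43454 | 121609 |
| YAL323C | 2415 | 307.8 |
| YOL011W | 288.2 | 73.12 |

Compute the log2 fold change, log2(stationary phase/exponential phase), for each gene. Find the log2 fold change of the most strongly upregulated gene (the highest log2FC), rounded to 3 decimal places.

log2(33.37/254.4) = -2.930  (YML392C)
log2(160.5/2033) = -3.663  (YKR132C)
log2(121609/43454) = 1.485  (YPR042C)
log2(307.8/2415) = -2.972  (YAL323C)
log2(73.12/288.2) = -1.979  (YOL011W)
YPR042C is most strongly upregulated.

1.485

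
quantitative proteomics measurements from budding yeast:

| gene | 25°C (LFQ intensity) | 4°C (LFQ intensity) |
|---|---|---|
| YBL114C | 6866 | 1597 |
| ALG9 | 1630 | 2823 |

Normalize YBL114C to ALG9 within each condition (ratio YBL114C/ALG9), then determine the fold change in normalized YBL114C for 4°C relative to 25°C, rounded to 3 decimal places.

YBL114C/ALG9 (25°C) = 6866 / 1630 = 4.2123
YBL114C/ALG9 (4°C) = 1597 / 2823 = 0.56571
Fold change = 0.56571 / 4.2123 = 0.1343

0.134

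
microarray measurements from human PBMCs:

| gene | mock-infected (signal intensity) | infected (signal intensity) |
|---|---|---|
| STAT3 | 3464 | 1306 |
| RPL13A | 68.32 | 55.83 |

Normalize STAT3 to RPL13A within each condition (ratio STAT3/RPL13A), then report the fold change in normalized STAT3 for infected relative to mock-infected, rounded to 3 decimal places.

0.461

STAT3/RPL13A (mock-infected) = 3464 / 68.32 = 50.703
STAT3/RPL13A (infected) = 1306 / 55.83 = 23.392
Fold change = 23.392 / 50.703 = 0.4614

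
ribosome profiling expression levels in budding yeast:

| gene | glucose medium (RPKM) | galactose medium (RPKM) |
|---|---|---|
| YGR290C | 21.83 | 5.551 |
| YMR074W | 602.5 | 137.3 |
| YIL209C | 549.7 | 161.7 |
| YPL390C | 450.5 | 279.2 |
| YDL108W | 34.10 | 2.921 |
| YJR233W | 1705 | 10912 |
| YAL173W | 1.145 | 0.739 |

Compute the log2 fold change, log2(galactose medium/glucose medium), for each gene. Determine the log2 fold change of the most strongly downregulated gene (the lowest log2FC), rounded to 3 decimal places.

-3.545

log2(5.551/21.83) = -1.975  (YGR290C)
log2(137.3/602.5) = -2.134  (YMR074W)
log2(161.7/549.7) = -1.765  (YIL209C)
log2(279.2/450.5) = -0.690  (YPL390C)
log2(2.921/34.10) = -3.545  (YDL108W)
log2(10912/1705) = 2.678  (YJR233W)
log2(0.739/1.145) = -0.632  (YAL173W)
YDL108W is most strongly downregulated.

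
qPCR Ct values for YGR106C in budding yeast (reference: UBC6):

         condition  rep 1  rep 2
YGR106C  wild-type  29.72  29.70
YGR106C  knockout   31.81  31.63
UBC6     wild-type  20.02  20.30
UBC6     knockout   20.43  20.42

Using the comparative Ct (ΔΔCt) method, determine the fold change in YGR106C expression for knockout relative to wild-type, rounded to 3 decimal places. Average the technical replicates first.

0.298

Mean Ct: YGR106C wild-type 29.710; YGR106C knockout 31.720; UBC6 wild-type 20.160; UBC6 knockout 20.425
ΔCt(wild-type) = 29.710 − 20.160 = 9.550
ΔCt(knockout) = 31.720 − 20.425 = 11.295
ΔΔCt = 11.295 − 9.550 = 1.745
Fold change = 2^(−1.745) = 0.2983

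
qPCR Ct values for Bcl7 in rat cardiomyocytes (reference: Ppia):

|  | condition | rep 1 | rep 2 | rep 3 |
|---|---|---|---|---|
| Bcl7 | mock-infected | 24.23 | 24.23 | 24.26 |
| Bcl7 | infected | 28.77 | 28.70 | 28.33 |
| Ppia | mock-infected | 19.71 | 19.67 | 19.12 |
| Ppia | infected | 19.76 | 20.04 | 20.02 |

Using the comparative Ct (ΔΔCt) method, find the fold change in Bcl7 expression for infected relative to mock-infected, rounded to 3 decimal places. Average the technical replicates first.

Mean Ct: Bcl7 mock-infected 24.240; Bcl7 infected 28.600; Ppia mock-infected 19.500; Ppia infected 19.940
ΔCt(mock-infected) = 24.240 − 19.500 = 4.740
ΔCt(infected) = 28.600 − 19.940 = 8.660
ΔΔCt = 8.660 − 4.740 = 3.920
Fold change = 2^(−3.920) = 0.0661

0.066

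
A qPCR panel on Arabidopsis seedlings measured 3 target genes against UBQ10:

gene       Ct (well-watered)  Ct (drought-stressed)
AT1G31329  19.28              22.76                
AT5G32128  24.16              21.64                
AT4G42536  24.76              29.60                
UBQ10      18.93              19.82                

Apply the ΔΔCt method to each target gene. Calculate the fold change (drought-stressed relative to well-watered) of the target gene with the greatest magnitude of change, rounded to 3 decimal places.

AT1G31329: ΔΔCt = (22.76−19.82) − (19.28−18.93) = 2.94 − 0.35 = 2.59; fold change = 2^-2.59 = 0.166
AT5G32128: ΔΔCt = (21.64−19.82) − (24.16−18.93) = 1.82 − 5.23 = -3.41; fold change = 2^3.41 = 10.629
AT4G42536: ΔΔCt = (29.60−19.82) − (24.76−18.93) = 9.78 − 5.83 = 3.95; fold change = 2^-3.95 = 0.065
AT4G42536 has the largest |ΔΔCt| = 3.95.

0.065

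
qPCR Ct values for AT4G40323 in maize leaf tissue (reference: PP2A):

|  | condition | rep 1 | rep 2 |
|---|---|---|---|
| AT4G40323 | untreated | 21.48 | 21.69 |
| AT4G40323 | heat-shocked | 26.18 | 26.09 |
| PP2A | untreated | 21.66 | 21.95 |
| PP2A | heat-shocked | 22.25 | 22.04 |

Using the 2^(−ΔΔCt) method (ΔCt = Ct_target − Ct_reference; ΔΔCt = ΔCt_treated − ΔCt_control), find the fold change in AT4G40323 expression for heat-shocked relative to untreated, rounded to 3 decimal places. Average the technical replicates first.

Mean Ct: AT4G40323 untreated 21.585; AT4G40323 heat-shocked 26.135; PP2A untreated 21.805; PP2A heat-shocked 22.145
ΔCt(untreated) = 21.585 − 21.805 = -0.220
ΔCt(heat-shocked) = 26.135 − 22.145 = 3.990
ΔΔCt = 3.990 − (-0.220) = 4.210
Fold change = 2^(−4.210) = 0.0540

0.054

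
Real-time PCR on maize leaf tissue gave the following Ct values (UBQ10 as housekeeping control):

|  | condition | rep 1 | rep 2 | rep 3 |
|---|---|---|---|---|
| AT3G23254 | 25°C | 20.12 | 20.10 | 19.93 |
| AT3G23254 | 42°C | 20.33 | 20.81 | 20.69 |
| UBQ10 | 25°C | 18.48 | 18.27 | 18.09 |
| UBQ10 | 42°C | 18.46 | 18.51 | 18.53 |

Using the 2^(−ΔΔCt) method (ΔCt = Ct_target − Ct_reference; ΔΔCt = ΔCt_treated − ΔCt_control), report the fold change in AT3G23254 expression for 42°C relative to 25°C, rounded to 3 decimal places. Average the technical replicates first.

0.790

Mean Ct: AT3G23254 25°C 20.050; AT3G23254 42°C 20.610; UBQ10 25°C 18.280; UBQ10 42°C 18.500
ΔCt(25°C) = 20.050 − 18.280 = 1.770
ΔCt(42°C) = 20.610 − 18.500 = 2.110
ΔΔCt = 2.110 − 1.770 = 0.340
Fold change = 2^(−0.340) = 0.7900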